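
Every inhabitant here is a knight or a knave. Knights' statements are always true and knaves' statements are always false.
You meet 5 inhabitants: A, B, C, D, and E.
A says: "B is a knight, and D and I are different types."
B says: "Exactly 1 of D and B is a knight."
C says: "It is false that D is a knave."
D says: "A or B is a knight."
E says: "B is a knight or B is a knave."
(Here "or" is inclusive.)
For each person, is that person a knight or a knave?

Knights: E. Knaves: A, B, C, and D.

A is a knave, so "B is a knight, and D and I are different types" must be false — and it is.
B is a knave, and the claim "exactly 1 of D and B is a knight" is indeed false.
C is a knave, so "it is false that D is a knave" must be false — and it is.
D is a knave, so "A or B is a knight" must be false — and it is.
E (knight): "B is a knight or B is a knave" — True. ✓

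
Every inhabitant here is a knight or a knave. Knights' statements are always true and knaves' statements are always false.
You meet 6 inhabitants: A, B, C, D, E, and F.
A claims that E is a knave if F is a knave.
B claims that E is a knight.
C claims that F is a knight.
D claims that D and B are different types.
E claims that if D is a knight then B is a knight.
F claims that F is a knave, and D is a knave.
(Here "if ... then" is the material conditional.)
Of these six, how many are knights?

The unique consistent assignment is A=knight, B=knave, C=knave, D=knight, E=knave, F=knave.
That has 2 knights.

2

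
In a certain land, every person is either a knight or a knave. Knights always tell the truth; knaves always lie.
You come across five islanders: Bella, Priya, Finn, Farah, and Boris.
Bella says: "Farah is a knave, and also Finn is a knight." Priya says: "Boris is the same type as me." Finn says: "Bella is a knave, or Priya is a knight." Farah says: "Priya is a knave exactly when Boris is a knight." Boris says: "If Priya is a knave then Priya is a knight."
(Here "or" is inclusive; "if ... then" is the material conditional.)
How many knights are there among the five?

The unique consistent assignment is Bella=knight, Priya=knight, Finn=knight, Farah=knave, Boris=knight.
That has 4 knights.

4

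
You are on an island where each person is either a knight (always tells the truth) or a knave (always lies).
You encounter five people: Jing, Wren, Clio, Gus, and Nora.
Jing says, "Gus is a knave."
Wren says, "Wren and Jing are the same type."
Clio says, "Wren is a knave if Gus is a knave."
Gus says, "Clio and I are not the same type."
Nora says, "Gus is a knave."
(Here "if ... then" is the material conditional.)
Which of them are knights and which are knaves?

Knights: Jing, Wren, and Nora. Knaves: Clio and Gus.

Jing is a knight, so "Gus is a knave" must be True — and it is.
Wren (knight): "Wren and Jing are the same type" — True. ✓
Since Clio is a knave, "Wren is a knave if Gus is a knave" needs to be false, which holds.
Since Gus is a knave, "Clio and I are not the same type" needs to be false, which holds.
Nora (knight): "Gus is a knave" — True. ✓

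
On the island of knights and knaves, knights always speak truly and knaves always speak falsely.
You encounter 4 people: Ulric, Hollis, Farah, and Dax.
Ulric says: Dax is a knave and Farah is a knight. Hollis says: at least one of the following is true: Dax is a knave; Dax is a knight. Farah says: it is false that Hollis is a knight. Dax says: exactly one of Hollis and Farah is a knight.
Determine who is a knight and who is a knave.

As a knave, Ulric's statement "Dax is a knave and Farah is a knight" should be false; it is.
Since Hollis is a knight, "at least one of the following is true: Dax is a knave; Dax is a knight" needs to be True, which holds.
Farah is a knave, so "it is false that Hollis is a knight" must be false — and it is.
Dax is a knight, so "exactly one of Hollis and Farah is a knight" must be True — and it is.

Ulric is a knave, Hollis is a knight, Farah is a knave, and Dax is a knight.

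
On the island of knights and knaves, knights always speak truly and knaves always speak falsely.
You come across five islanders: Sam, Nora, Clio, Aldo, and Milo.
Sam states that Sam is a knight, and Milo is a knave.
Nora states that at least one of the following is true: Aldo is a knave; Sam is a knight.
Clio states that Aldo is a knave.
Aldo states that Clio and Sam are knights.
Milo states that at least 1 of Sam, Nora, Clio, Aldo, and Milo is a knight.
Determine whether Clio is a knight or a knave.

Consistent assignments: {Sam=knave, Nora=knight, Clio=knight, Aldo=knave, Milo=knight}
In every consistent assignment, Clio is a knight.

Clio is a knight.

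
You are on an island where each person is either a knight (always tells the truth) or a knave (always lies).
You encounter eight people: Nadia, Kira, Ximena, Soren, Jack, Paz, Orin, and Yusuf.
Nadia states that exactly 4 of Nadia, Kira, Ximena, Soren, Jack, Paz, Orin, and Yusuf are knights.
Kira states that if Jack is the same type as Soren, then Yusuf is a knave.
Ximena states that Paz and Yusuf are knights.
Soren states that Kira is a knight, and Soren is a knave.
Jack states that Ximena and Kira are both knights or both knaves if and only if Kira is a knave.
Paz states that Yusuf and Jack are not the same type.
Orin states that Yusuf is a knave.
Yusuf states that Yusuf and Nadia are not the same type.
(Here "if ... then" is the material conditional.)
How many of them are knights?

The unique consistent assignment is Nadia=knave, Kira=knave, Ximena=knight, Soren=knave, Jack=knave, Paz=knight, Orin=knave, Yusuf=knight.
That has 3 knights.

3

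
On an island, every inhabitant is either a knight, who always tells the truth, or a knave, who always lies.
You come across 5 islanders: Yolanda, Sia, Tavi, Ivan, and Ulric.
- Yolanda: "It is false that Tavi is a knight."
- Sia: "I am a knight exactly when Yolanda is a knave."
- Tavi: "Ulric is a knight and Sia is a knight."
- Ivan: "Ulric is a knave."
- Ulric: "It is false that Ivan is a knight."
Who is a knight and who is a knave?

Knights: Sia, Tavi, and Ulric. Knaves: Yolanda and Ivan.

Yolanda (knave): "it is false that Tavi is a knight" — False. ✓
Sia is a knight, so "I am a knight exactly when Yolanda is a knave" must be True — and it is.
Tavi (knight): "Ulric is a knight and Sia is a knight" — True. ✓
Ivan is a knave, and the claim "Ulric is a knave" is indeed False.
Ulric (knight): "it is false that Ivan is a knight" — True. ✓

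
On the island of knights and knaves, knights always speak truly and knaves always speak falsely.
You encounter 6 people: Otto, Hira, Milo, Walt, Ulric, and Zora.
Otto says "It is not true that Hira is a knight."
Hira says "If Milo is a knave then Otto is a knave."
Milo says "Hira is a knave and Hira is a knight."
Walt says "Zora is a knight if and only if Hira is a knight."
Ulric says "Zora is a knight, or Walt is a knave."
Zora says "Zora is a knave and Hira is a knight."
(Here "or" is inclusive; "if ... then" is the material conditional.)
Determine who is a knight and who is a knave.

Knights: Otto and Walt. Knaves: Hira, Milo, Ulric, and Zora.

Otto is a knight, and the claim "it is not true that Hira is a knight" is indeed true.
Hira is a knave, and the claim "if Milo is a knave then Otto is a knave" is indeed false.
Milo (knave): "Hira is a knave and Hira is a knight" — false. ✓
Walt (knight): "Zora is a knight if and only if Hira is a knight" — true. ✓
Ulric (knave): "Zora is a knight, or Walt is a knave" — false. ✓
Zora is a knave, and the claim "Zora is a knave and Hira is a knight" is indeed false.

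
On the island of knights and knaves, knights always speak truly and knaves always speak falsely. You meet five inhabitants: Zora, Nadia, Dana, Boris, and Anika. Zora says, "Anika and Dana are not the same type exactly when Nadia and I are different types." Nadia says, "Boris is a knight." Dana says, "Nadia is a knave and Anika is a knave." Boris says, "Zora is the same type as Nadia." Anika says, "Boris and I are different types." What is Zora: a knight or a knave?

Zora is a knight.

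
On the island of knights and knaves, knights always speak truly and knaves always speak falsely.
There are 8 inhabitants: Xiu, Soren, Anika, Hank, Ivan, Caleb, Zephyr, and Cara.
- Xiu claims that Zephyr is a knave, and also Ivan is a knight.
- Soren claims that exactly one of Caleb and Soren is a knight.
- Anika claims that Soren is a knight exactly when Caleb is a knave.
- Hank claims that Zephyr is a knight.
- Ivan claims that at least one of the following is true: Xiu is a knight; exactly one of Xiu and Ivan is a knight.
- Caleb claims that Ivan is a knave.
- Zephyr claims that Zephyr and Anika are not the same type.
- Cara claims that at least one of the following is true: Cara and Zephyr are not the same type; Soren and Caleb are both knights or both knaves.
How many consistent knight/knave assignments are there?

2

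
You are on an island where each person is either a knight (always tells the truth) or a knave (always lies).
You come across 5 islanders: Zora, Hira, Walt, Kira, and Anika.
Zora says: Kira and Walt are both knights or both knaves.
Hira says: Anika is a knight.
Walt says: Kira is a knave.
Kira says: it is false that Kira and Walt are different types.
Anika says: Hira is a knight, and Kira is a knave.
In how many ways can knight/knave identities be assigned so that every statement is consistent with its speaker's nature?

2

Consistent assignments:
  Zora=knave, Hira=knight, Walt=knight, Kira=knave, Anika=knight
  Zora=knave, Hira=knave, Walt=knight, Kira=knave, Anika=knave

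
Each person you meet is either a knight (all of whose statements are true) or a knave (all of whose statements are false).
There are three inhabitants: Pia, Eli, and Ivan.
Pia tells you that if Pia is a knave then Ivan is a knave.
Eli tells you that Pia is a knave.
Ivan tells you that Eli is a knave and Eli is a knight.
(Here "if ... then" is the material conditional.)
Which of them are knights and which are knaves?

Pia is a knight, Eli is a knave, and Ivan is a knave.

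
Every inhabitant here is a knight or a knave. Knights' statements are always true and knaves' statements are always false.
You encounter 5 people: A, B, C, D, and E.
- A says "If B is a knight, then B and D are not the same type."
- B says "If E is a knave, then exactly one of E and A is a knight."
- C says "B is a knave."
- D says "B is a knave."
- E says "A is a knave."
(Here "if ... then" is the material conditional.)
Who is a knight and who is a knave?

Knights: A and B. Knaves: C, D, and E.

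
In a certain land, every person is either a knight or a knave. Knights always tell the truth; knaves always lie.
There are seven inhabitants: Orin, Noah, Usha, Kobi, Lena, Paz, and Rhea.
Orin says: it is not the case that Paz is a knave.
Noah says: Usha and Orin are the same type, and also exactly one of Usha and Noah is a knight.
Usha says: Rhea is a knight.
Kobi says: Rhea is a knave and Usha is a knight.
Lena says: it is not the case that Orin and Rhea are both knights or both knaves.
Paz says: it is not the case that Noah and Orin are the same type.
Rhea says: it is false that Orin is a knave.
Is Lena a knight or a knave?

Lena is a knave.

Consistent assignments: {Orin=knave, Noah=knave, Usha=knave, Kobi=knave, Lena=knave, Paz=knave, Rhea=knave}
In every consistent assignment, Lena is a knave.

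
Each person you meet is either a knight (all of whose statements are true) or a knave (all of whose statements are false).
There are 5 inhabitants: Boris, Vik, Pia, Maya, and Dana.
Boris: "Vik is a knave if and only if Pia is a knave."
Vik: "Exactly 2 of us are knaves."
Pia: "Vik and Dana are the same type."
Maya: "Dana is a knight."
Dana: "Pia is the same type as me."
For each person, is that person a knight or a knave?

Boris is a knave, Vik is a knave, Pia is a knight, Maya is a knave, and Dana is a knave.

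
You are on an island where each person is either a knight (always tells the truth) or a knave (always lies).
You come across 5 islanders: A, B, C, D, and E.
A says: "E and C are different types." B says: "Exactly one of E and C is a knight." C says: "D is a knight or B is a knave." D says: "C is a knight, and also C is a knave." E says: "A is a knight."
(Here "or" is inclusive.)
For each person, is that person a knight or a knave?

A (knight): "E and C are different types" — true. ✓
B is a knight, so "exactly one of E and C is a knight" must be true — and it is.
C is a knave, and the claim "D is a knight or B is a knave" is indeed False.
D is a knave, so "C is a knight, and also C is a knave" must be False — and it is.
E is a knight; "A is a knight" is true, as required.

A is a knight, B is a knight, C is a knave, D is a knave, and E is a knight.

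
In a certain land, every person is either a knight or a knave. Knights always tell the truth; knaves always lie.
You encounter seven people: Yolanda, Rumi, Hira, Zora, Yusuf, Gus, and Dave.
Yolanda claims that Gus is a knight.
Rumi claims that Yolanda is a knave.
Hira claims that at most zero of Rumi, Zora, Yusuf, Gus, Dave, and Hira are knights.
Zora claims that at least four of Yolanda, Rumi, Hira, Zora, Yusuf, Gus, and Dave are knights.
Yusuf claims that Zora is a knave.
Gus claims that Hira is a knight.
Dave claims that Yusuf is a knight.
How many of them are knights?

The unique consistent assignment is Yolanda=knave, Rumi=knight, Hira=knave, Zora=knave, Yusuf=knight, Gus=knave, Dave=knight.
That has 3 knights.

3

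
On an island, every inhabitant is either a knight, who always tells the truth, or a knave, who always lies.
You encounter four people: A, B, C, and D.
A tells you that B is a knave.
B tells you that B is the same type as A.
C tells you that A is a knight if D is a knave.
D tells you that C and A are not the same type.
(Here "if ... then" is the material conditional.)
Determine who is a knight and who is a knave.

A is a knight, B is a knave, C is a knight, and D is a knave.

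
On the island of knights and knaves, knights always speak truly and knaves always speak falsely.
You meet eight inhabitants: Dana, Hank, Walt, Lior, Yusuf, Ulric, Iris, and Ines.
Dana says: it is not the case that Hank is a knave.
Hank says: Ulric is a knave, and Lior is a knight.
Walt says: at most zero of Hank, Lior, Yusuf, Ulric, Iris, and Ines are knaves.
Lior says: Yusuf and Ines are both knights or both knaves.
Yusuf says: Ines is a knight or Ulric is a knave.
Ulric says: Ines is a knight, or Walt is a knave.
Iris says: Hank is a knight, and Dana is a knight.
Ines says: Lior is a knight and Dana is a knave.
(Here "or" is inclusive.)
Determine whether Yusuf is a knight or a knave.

Consistent assignments: {Dana=knave, Hank=knave, Walt=knave, Lior=knight, Yusuf=knight, Ulric=knight, Iris=knave, Ines=knight}
In every consistent assignment, Yusuf is a knight.

Yusuf is a knight.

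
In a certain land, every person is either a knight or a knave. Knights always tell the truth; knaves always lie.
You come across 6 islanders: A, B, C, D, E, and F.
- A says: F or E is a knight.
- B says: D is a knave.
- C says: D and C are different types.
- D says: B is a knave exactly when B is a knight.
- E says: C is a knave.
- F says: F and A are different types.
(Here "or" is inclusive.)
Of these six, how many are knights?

The unique consistent assignment is A=knave, B=knight, C=knight, D=knave, E=knave, F=knave.
That has 2 knights.

2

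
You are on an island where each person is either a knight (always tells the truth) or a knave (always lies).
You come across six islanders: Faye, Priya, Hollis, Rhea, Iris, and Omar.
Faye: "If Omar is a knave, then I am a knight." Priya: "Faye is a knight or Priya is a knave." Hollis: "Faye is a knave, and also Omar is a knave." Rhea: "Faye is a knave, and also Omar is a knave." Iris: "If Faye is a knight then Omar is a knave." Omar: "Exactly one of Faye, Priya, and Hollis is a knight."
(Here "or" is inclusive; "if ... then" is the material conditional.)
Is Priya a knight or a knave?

Consistent assignments: {Faye=knight, Priya=knight, Hollis=knave, Rhea=knave, Iris=knight, Omar=knave}
In every consistent assignment, Priya is a knight.

Priya is a knight.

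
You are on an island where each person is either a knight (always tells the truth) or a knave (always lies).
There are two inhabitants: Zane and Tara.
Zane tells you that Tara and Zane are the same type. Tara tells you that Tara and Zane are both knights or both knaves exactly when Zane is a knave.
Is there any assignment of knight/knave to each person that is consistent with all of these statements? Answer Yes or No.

No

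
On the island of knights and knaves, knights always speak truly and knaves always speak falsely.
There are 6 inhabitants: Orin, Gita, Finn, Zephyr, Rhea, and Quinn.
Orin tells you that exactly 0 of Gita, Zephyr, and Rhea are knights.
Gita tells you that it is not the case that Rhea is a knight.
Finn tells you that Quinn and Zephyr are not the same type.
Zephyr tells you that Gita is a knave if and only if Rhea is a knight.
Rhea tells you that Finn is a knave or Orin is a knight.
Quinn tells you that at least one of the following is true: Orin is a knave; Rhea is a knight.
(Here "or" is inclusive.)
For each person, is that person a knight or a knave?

Orin is a knave; "exactly 0 of Gita, Zephyr, and Rhea are knights" is false, as required.
As a knave, Gita's statement "it is not the case that Rhea is a knight" should be false; it is.
As a knave, Finn's statement "Quinn and Zephyr are not the same type" should be false; it is.
As a knight, Zephyr's statement "Gita is a knave if and only if Rhea is a knight" should be true; it is.
Rhea is a knight; "Finn is a knave or Orin is a knight" is true, as required.
Since Quinn is a knight, "at least one of the following is true: Orin is a knave; Rhea is a knight" needs to be true, which holds.

Knights: Zephyr, Rhea, and Quinn. Knaves: Orin, Gita, and Finn.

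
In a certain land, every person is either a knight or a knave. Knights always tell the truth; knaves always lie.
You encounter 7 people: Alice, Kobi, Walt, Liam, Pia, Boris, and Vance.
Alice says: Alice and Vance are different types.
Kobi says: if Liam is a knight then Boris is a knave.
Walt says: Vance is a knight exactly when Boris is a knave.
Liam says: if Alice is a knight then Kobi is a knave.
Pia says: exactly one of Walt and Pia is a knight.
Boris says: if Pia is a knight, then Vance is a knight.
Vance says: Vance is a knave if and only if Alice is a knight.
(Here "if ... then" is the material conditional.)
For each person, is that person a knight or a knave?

Alice is a knave, Kobi is a knight, Walt is a knave, Liam is a knight, Pia is a knight, Boris is a knave, and Vance is a knave.

Alice is a knave; "Alice and Vance are different types" is false, as required.
Kobi is a knight; "if Liam is a knight then Boris is a knave" is True, as required.
Walt is a knave, and the claim "Vance is a knight exactly when Boris is a knave" is indeed false.
Liam (knight): "if Alice is a knight then Kobi is a knave" — True. ✓
Pia (knight): "exactly one of Walt and Pia is a knight" — True. ✓
As a knave, Boris's statement "if Pia is a knight, then Vance is a knight" should be false; it is.
Vance is a knave; "Vance is a knave if and only if Alice is a knight" is false, as required.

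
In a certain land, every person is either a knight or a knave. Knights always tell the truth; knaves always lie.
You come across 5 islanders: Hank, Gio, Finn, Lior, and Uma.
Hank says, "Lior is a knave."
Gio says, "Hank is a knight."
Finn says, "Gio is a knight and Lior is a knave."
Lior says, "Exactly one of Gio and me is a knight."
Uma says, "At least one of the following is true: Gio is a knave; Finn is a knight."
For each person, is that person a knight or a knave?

Hank is a knave, Gio is a knave, Finn is a knave, Lior is a knight, and Uma is a knight.

As a knave, Hank's statement "Lior is a knave" should be false; it is.
Gio (knave): "Hank is a knight" — false. ✓
Finn is a knave, so "Gio is a knight and Lior is a knave" must be false — and it is.
As a knight, Lior's statement "exactly one of Gio and me is a knight" should be true; it is.
Uma is a knight, so "at least one of the following is true: Gio is a knave; Finn is a knight" must be true — and it is.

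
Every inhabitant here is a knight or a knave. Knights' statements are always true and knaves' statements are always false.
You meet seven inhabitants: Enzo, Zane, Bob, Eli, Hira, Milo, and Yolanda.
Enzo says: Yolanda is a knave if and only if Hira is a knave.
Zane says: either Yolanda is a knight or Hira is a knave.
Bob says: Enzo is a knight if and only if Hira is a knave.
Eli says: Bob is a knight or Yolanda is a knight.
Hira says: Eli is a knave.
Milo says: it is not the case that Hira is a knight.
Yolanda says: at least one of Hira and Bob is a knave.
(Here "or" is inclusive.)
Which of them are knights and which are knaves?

Enzo (knave): "Yolanda is a knave if and only if Hira is a knave" — False. ✓
Zane is a knight, and the claim "either Yolanda is a knight or Hira is a knave" is indeed true.
Bob (knave): "Enzo is a knight if and only if Hira is a knave" — False. ✓
Since Eli is a knight, "Bob is a knight or Yolanda is a knight" needs to be true, which holds.
Since Hira is a knave, "Eli is a knave" needs to be False, which holds.
Milo (knight): "it is not the case that Hira is a knight" — true. ✓
Yolanda is a knight; "at least one of Hira and Bob is a knave" is true, as required.

Knights: Zane, Eli, Milo, and Yolanda. Knaves: Enzo, Bob, and Hira.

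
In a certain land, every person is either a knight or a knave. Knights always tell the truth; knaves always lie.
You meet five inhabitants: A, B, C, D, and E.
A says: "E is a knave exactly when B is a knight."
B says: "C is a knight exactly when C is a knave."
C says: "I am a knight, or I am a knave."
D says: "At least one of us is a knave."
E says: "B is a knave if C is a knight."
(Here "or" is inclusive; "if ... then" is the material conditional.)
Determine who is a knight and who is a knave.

A is a knight, B is a knave, C is a knight, D is a knight, and E is a knight.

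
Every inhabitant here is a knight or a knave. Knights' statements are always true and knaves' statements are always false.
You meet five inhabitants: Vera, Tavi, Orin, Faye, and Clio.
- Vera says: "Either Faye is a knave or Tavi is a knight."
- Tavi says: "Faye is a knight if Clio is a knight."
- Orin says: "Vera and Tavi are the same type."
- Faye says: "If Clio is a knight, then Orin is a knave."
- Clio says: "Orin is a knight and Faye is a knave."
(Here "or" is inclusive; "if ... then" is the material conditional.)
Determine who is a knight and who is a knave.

Vera is a knight, Tavi is a knight, Orin is a knight, Faye is a knight, and Clio is a knave.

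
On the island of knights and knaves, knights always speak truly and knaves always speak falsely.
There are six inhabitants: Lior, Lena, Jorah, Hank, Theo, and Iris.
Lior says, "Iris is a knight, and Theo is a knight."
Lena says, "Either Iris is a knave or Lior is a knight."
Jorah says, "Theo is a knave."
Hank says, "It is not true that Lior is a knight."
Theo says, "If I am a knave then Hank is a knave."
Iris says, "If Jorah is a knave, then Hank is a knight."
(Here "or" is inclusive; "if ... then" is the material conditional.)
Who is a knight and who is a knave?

Knights: Jorah, Hank, and Iris. Knaves: Lior, Lena, and Theo.

As a knave, Lior's statement "Iris is a knight, and Theo is a knight" should be false; it is.
Lena (knave): "either Iris is a knave or Lior is a knight" — false. ✓
Since Jorah is a knight, "Theo is a knave" needs to be True, which holds.
Hank is a knight, so "it is not true that Lior is a knight" must be True — and it is.
Theo is a knave, and the claim "if I am a knave then Hank is a knave" is indeed false.
Since Iris is a knight, "if Jorah is a knave, then Hank is a knight" needs to be True, which holds.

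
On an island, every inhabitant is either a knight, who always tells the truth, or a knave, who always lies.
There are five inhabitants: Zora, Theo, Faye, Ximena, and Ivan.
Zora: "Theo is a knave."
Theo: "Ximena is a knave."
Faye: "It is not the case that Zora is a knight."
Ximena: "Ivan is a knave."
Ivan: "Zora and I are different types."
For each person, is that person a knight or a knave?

Zora is a knave, Theo is a knight, Faye is a knight, Ximena is a knave, and Ivan is a knight.

Zora is a knave, so "Theo is a knave" must be false — and it is.
Theo is a knight; "Ximena is a knave" is true, as required.
Since Faye is a knight, "it is not the case that Zora is a knight" needs to be true, which holds.
Ximena (knave): "Ivan is a knave" — false. ✓
Ivan (knight): "Zora and I are different types" — true. ✓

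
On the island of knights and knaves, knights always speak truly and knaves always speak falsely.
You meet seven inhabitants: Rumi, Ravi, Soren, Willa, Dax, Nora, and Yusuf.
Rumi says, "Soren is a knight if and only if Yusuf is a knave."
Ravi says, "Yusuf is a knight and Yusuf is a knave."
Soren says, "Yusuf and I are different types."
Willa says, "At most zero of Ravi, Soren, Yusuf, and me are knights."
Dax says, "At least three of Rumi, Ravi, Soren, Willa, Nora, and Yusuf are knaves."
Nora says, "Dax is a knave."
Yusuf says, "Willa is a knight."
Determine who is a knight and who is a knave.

Rumi (knight): "Soren is a knight if and only if Yusuf is a knave" — true. ✓
Ravi is a knave, and the claim "Yusuf is a knight and Yusuf is a knave" is indeed false.
As a knight, Soren's statement "Yusuf and I are different types" should be true; it is.
Willa is a knave, and the claim "at most zero of Ravi, Soren, Yusuf, and me are knights" is indeed false.
As a knight, Dax's statement "at least three of Rumi, Ravi, Soren, Willa, Nora, and Yusuf are knaves" should be true; it is.
Nora (knave): "Dax is a knave" — false. ✓
Yusuf (knave): "Willa is a knight" — false. ✓

Knights: Rumi, Soren, and Dax. Knaves: Ravi, Willa, Nora, and Yusuf.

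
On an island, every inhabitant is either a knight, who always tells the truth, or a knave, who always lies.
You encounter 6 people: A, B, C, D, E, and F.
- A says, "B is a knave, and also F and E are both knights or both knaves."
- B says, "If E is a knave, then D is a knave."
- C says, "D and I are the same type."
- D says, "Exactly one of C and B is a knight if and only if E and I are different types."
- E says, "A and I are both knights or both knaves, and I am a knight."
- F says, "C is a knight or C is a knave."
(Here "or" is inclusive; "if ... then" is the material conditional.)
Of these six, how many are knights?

3

The unique consistent assignment is A=knave, B=knave, C=knight, D=knight, E=knave, F=knight.
That has 3 knights.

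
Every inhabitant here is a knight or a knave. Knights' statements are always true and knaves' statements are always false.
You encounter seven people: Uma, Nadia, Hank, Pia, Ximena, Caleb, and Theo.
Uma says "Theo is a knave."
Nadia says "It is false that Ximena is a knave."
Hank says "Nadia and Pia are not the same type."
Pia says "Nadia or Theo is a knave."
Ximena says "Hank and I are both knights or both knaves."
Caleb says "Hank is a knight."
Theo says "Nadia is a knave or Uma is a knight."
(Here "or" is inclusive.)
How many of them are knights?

4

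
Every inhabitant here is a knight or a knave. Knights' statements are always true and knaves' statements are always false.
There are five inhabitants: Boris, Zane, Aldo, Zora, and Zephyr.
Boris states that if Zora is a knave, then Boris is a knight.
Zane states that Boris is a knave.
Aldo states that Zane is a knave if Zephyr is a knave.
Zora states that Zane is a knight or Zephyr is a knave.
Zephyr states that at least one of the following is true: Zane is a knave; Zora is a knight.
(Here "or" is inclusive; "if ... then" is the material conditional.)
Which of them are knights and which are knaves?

Boris is a knight, Zane is a knave, Aldo is a knight, Zora is a knave, and Zephyr is a knight.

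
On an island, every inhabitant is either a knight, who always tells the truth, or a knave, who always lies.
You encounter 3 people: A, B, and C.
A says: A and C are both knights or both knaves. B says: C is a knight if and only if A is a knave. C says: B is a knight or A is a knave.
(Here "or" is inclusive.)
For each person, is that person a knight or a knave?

A is a knave, B is a knight, and C is a knight.

A is a knave, and the claim "A and C are both knights or both knaves" is indeed false.
B (knight): "C is a knight if and only if A is a knave" — True. ✓
As a knight, C's statement "B is a knight or A is a knave" should be True; it is.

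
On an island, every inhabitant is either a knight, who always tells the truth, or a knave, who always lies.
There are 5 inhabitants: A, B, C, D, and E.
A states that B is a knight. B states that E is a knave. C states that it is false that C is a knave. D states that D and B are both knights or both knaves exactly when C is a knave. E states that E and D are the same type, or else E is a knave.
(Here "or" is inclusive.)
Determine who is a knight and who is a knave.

A is a knave, B is a knave, C is a knight, D is a knight, and E is a knight.

Since A is a knave, "B is a knight" needs to be False, which holds.
B is a knave, and the claim "E is a knave" is indeed False.
C is a knight; "it is false that C is a knave" is true, as required.
As a knight, D's statement "D and B are both knights or both knaves exactly when C is a knave" should be true; it is.
E is a knight; "E and D are the same type, or else E is a knave" is true, as required.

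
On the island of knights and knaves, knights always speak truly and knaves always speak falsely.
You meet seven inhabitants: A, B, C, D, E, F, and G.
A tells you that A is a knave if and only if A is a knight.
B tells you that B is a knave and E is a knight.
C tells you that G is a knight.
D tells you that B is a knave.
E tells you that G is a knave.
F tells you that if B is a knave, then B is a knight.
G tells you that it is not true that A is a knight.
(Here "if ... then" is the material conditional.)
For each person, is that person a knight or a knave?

A is a knave, B is a knave, C is a knight, D is a knight, E is a knave, F is a knave, and G is a knight.

As a knave, A's statement "A is a knave if and only if A is a knight" should be false; it is.
Since B is a knave, "B is a knave and E is a knight" needs to be false, which holds.
As a knight, C's statement "G is a knight" should be true; it is.
D (knight): "B is a knave" — true. ✓
E is a knave; "G is a knave" is false, as required.
As a knave, F's statement "if B is a knave, then B is a knight" should be false; it is.
G is a knight, and the claim "it is not true that A is a knight" is indeed true.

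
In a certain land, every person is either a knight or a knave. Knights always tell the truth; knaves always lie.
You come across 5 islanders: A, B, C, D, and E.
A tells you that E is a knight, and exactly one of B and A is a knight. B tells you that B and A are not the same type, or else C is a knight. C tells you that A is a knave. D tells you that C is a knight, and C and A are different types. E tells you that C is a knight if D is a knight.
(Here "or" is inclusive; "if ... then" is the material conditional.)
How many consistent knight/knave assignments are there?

0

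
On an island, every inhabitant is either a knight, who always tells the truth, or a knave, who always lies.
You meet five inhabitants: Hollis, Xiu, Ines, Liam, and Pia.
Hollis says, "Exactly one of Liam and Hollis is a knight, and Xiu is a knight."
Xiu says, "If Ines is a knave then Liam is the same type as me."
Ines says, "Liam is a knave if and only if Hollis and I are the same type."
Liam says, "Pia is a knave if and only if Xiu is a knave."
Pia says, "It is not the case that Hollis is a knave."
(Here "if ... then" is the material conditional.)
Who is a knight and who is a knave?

Hollis is a knave, Xiu is a knave, Ines is a knave, Liam is a knight, and Pia is a knave.

Hollis is a knave, so "exactly one of Liam and Hollis is a knight, and Xiu is a knight" must be False — and it is.
Since Xiu is a knave, "if Ines is a knave then Liam is the same type as me" needs to be False, which holds.
Ines is a knave, so "Liam is a knave if and only if Hollis and I are the same type" must be False — and it is.
As a knight, Liam's statement "Pia is a knave if and only if Xiu is a knave" should be true; it is.
Pia is a knave; "it is not the case that Hollis is a knave" is False, as required.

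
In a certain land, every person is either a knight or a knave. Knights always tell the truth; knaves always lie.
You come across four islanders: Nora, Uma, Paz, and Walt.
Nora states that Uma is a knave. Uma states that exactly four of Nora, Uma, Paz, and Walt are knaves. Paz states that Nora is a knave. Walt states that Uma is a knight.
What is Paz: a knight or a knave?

Paz is a knave.

Consistent assignments: {Nora=knight, Uma=knave, Paz=knave, Walt=knave}
In every consistent assignment, Paz is a knave.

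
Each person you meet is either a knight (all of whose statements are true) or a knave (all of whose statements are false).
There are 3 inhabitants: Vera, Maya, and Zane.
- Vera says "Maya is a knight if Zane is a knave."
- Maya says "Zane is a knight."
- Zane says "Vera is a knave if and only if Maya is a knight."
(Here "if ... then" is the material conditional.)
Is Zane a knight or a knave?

Consistent assignments: {Vera=knave, Maya=knave, Zane=knave}
In every consistent assignment, Zane is a knave.

Zane is a knave.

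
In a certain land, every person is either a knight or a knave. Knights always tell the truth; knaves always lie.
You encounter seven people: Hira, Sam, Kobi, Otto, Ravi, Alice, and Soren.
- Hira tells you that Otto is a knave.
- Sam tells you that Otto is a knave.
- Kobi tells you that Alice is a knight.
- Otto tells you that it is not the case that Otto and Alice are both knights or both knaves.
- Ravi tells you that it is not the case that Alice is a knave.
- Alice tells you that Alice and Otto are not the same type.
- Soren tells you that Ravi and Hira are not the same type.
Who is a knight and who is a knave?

Hira is a knight, Sam is a knight, Kobi is a knave, Otto is a knave, Ravi is a knave, Alice is a knave, and Soren is a knight.

As a knight, Hira's statement "Otto is a knave" should be True; it is.
Since Sam is a knight, "Otto is a knave" needs to be True, which holds.
Kobi is a knave, and the claim "Alice is a knight" is indeed False.
Otto is a knave, so "it is not the case that Otto and Alice are both knights or both knaves" must be False — and it is.
Ravi is a knave, so "it is not the case that Alice is a knave" must be False — and it is.
Alice (knave): "Alice and Otto are not the same type" — False. ✓
Soren is a knight, and the claim "Ravi and Hira are not the same type" is indeed True.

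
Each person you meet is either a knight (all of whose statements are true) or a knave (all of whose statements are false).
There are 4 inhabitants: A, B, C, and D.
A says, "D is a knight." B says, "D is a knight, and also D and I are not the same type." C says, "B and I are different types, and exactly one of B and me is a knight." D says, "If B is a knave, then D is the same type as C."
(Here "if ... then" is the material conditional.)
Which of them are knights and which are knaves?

A is a knave, B is a knave, C is a knight, and D is a knave.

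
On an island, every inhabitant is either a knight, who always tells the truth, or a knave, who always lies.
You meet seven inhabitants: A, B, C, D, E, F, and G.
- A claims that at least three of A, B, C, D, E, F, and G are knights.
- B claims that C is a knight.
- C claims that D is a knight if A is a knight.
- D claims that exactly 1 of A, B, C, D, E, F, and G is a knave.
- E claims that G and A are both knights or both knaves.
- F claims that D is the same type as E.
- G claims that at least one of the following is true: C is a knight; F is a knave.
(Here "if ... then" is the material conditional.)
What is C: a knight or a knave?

C is a knave.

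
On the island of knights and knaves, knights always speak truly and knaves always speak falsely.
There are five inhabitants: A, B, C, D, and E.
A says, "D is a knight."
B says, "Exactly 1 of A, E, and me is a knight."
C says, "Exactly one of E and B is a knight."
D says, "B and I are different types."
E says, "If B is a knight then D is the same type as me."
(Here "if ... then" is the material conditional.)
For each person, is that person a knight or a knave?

A is a knight; "D is a knight" is true, as required.
B (knave): "exactly 1 of A, E, and me is a knight" — false. ✓
As a knight, C's statement "exactly one of E and B is a knight" should be true; it is.
D is a knight, and the claim "B and I are different types" is indeed true.
E (knight): "if B is a knight then D is the same type as me" — true. ✓

Knights: A, C, D, and E. Knaves: B.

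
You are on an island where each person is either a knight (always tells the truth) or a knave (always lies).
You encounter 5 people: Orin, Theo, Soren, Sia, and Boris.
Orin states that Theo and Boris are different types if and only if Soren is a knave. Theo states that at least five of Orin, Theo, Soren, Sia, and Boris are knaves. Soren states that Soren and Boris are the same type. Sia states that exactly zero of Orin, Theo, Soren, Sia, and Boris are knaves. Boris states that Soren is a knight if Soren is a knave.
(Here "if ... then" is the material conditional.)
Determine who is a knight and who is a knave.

Orin is a knave, Theo is a knave, Soren is a knight, Sia is a knave, and Boris is a knight.

Since Orin is a knave, "Theo and Boris are different types if and only if Soren is a knave" needs to be False, which holds.
Theo (knave): "at least five of Orin, Theo, Soren, Sia, and Boris are knaves" — False. ✓
As a knight, Soren's statement "Soren and Boris are the same type" should be True; it is.
Sia is a knave, so "exactly zero of Orin, Theo, Soren, Sia, and Boris are knaves" must be False — and it is.
Boris (knight): "Soren is a knight if Soren is a knave" — True. ✓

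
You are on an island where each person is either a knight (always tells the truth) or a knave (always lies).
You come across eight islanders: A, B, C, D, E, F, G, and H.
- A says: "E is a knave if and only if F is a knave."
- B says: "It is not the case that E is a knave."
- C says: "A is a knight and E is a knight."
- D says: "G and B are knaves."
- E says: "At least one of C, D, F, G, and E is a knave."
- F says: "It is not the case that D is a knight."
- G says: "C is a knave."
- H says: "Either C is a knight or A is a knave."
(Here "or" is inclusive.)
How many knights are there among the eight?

6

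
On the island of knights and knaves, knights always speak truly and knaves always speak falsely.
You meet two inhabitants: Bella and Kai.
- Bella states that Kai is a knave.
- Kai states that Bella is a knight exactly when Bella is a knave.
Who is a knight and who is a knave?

Bella is a knight and Kai is a knave.

Bella is a knight, and the claim "Kai is a knave" is indeed true.
As a knave, Kai's statement "Bella is a knight exactly when Bella is a knave" should be false; it is.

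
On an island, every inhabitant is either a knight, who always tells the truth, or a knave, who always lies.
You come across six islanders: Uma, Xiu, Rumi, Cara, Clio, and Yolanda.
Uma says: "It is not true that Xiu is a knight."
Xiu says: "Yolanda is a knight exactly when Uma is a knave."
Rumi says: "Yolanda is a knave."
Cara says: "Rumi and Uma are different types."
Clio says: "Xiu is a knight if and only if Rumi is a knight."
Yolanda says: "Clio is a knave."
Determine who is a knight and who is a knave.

Uma is a knave, Xiu is a knight, Rumi is a knave, Cara is a knave, Clio is a knave, and Yolanda is a knight.

Uma is a knave, so "it is not true that Xiu is a knight" must be false — and it is.
Xiu is a knight, so "Yolanda is a knight exactly when Uma is a knave" must be true — and it is.
Rumi is a knave, and the claim "Yolanda is a knave" is indeed false.
Since Cara is a knave, "Rumi and Uma are different types" needs to be false, which holds.
Since Clio is a knave, "Xiu is a knight if and only if Rumi is a knight" needs to be false, which holds.
As a knight, Yolanda's statement "Clio is a knave" should be true; it is.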